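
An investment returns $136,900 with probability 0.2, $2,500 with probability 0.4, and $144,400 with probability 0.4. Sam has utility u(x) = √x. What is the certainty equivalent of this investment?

E[u] = 0.2·√136900 + 0.4·√2500 + 0.4·√144400 = 0.2·370 + 0.4·50 + 0.4·380 = 246
CE = (246)² = 60516

$60,516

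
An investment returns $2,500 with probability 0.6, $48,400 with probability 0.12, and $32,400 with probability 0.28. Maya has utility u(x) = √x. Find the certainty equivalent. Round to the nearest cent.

$11,406.24

E[u] = 0.6·√2500 + 0.12·√48400 + 0.28·√32400 = 0.6·50 + 0.12·220 + 0.28·180 = 106.8
CE = (106.8)² = 11406.24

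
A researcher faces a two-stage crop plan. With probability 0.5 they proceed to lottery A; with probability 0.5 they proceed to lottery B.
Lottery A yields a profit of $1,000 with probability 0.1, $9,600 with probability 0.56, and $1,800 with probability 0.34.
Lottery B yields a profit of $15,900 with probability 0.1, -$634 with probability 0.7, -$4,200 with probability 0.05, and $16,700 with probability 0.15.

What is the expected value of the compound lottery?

$4,764.60

EV(A) = 0.1 × 1000 + 0.56 × 9600 + 0.34 × 1800 = 100 + 5376 + 612 = 6088
EV(B) = 0.1 × 15900 + 0.7 × (-634) + 0.05 × (-4200) + 0.15 × 16700 = 1590 − 443.8 − 210 + 2505 = 3441.2
Overall = 0.5 × 6088 + 0.5 × 3441.2 = 3044 + 1720.6 = 4764.6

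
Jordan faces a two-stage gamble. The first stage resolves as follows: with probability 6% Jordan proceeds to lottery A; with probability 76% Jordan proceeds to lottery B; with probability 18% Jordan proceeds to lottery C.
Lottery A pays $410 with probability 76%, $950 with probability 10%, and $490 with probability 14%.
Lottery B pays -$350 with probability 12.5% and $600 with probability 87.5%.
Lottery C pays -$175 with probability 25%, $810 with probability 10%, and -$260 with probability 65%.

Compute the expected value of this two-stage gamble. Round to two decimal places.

EV(A) = 0.76 × 410 + 0.1 × 950 + 0.14 × 490 = 311.6 + 95 + 68.6 = 475.2
EV(B) = 0.125 × (-350) + 0.875 × 600 = -43.75 + 525 = 481.25
EV(C) = 0.25 × (-175) + 0.1 × 810 + 0.65 × (-260) = -43.75 + 81 − 169 = -131.75
Overall = 0.06 × 475.2 + 0.76 × 481.25 + 0.18 × (-131.75) = 28.512 + 365.75 − 23.715 = 370.547

$370.55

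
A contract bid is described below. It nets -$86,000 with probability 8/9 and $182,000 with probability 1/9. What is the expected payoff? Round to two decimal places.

-$56,222.22

EV = 8/9 × (-86000) + 1/9 × 182000 = -76444.4444 + 20222.2222 = -56222.2222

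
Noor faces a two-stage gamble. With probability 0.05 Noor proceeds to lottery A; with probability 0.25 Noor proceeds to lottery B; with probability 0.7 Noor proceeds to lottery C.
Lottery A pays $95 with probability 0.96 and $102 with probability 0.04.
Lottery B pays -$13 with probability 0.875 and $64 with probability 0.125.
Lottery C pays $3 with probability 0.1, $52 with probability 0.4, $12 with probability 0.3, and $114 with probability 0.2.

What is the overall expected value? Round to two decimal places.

$37.17

EV(A) = 0.96 × 95 + 0.04 × 102 = 91.2 + 4.08 = 95.28
EV(B) = 0.875 × (-13) + 0.125 × 64 = -11.375 + 8 = -3.375
EV(C) = 0.1 × 3 + 0.4 × 52 + 0.3 × 12 + 0.2 × 114 = 0.3 + 20.8 + 3.6 + 22.8 = 47.5
Overall = 0.05 × 95.28 + 0.25 × (-3.375) + 0.7 × 47.5 = 4.764 − 0.84375 + 33.25 = 37.17025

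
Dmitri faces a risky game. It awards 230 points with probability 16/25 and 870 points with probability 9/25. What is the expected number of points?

EV = 16/25 × 230 + 9/25 × 870 = 147.2 + 313.2 = 460.4

460.4 points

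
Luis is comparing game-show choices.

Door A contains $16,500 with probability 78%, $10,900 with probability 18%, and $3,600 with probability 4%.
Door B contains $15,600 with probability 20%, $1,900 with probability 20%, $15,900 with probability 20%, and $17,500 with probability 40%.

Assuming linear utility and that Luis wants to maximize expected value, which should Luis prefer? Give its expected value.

Door A = 0.78 × 16500 + 0.18 × 10900 + 0.04 × 3600 = 12870 + 1962 + 144 = 14976
Door B = 0.2 × 15600 + 0.2 × 1900 + 0.2 × 15900 + 0.4 × 17500 = 3120 + 380 + 3180 + 7000 = 13680

Door A ($14,976)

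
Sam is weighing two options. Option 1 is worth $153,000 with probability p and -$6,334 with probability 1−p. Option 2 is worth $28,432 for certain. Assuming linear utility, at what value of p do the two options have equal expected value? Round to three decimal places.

p·153000 + (1−p)·(-6334) = 28432
159334p − 6334 = 28432
p = (28432 + 6334) / 159334

p = 0.218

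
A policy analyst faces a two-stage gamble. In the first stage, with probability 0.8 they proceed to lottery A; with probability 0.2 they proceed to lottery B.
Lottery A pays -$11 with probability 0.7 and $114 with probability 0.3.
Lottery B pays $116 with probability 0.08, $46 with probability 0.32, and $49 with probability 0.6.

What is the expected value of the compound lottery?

$31.88

EV(A) = 0.7 × (-11) + 0.3 × 114 = -7.7 + 34.2 = 26.5
EV(B) = 0.08 × 116 + 0.32 × 46 + 0.6 × 49 = 9.28 + 14.72 + 29.4 = 53.4
Overall = 0.8 × 26.5 + 0.2 × 53.4 = 21.2 + 10.68 = 31.88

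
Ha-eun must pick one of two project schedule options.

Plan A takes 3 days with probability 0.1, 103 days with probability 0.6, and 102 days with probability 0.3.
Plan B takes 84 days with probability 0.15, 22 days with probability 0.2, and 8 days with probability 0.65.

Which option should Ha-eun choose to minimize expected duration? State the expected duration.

Plan B (22.2 days)

Plan A = 0.1 × 3 + 0.6 × 103 + 0.3 × 102 = 0.3 + 61.8 + 30.6 = 92.7
Plan B = 0.15 × 84 + 0.2 × 22 + 0.65 × 8 = 12.6 + 4.4 + 5.2 = 22.2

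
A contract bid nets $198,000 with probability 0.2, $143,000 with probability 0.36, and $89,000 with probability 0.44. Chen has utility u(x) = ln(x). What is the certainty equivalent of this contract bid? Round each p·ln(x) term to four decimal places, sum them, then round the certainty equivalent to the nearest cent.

E[u] = 0.2·ln(198000) + 0.36·ln(143000) + 0.44·ln(89000) = 2.4392 + 4.2734 + 5.0144 = 11.7270
CE = e^11.7270 ≈ 123871.50

$123,871.50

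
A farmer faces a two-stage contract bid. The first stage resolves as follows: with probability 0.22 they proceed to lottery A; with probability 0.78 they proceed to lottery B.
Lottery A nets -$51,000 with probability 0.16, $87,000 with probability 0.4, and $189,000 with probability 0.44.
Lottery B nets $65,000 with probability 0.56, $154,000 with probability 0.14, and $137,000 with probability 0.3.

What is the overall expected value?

EV(A) = 0.16 × (-51000) + 0.4 × 87000 + 0.44 × 189000 = -8160 + 34800 + 83160 = 109800
EV(B) = 0.56 × 65000 + 0.14 × 154000 + 0.3 × 137000 = 36400 + 21560 + 41100 = 99060
Overall = 0.22 × 109800 + 0.78 × 99060 = 24156 + 77266.8 = 101422.8

$101,422.80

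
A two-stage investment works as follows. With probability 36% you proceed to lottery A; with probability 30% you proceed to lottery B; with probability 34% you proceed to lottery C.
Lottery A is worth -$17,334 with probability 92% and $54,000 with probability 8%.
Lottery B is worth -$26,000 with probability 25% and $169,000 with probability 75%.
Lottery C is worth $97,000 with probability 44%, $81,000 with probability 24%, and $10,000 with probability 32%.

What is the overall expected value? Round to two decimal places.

EV(A) = 0.92 × (-17334) + 0.08 × 54000 = -15947.28 + 4320 = -11627.28
EV(B) = 0.25 × (-26000) + 0.75 × 169000 = -6500 + 126750 = 120250
EV(C) = 0.44 × 97000 + 0.24 × 81000 + 0.32 × 10000 = 42680 + 19440 + 3200 = 65320
Overall = 0.36 × (-11627.28) + 0.3 × 120250 + 0.34 × 65320 = -4185.8208 + 36075 + 22208.8 = 54097.9792

$54,097.98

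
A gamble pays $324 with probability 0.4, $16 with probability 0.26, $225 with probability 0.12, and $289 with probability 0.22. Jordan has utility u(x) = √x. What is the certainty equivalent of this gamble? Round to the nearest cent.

$189.89

E[u] = 0.4·√324 + 0.26·√16 + 0.12·√225 + 0.22·√289 = 0.4·18 + 0.26·4 + 0.12·15 + 0.22·17 = 13.78
CE = (13.78)² = 189.8884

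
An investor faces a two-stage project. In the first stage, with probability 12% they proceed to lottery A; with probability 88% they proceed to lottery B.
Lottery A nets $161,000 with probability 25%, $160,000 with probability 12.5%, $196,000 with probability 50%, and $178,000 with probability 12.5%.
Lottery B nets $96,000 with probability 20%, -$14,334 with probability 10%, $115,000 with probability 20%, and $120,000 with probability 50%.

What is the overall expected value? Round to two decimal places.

EV(A) = 0.25 × 161000 + 0.125 × 160000 + 0.5 × 196000 + 0.125 × 178000 = 40250 + 20000 + 98000 + 22250 = 180500
EV(B) = 0.2 × 96000 + 0.1 × (-14334) + 0.2 × 115000 + 0.5 × 120000 = 19200 − 1433.4 + 23000 + 60000 = 100766.6
Overall = 0.12 × 180500 + 0.88 × 100766.6 = 21660 + 88674.608 = 110334.608

$110,334.61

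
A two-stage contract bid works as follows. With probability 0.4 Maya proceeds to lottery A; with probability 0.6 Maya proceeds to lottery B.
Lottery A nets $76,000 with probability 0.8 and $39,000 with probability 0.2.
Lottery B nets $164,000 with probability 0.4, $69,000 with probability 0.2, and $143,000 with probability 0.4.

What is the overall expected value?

$109,400

EV(A) = 0.8 × 76000 + 0.2 × 39000 = 60800 + 7800 = 68600
EV(B) = 0.4 × 164000 + 0.2 × 69000 + 0.4 × 143000 = 65600 + 13800 + 57200 = 136600
Overall = 0.4 × 68600 + 0.6 × 136600 = 27440 + 81960 = 109400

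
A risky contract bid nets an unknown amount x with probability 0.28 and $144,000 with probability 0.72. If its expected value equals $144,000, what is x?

0.28·x + 0.72·144000 = 144000
0.28·x = 144000 − 103680 = 40320
x = 40320 / 0.28 = 144000

x = $144,000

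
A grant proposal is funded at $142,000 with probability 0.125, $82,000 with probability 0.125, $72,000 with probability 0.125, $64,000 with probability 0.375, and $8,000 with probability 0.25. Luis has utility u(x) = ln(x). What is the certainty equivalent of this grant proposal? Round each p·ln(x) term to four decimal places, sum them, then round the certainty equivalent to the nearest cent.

$44,006.82

E[u] = 0.125·ln(142000) + 0.125·ln(82000) + 0.125·ln(72000) + 0.375·ln(64000) + 0.25·ln(8000) = 1.4829 + 1.4143 + 1.3981 + 4.1500 + 2.2468 = 10.6921
CE = e^10.6921 ≈ 44006.82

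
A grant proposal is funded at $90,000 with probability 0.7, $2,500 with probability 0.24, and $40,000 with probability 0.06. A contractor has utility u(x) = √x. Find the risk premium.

E[u] = 0.7·√90000 + 0.24·√2500 + 0.06·√40000 = 0.7·300 + 0.24·50 + 0.06·200 = 234
CE = (234)² = 54756
Risk premium = EV − CE = 66000 − 54756 = 11244

$11,244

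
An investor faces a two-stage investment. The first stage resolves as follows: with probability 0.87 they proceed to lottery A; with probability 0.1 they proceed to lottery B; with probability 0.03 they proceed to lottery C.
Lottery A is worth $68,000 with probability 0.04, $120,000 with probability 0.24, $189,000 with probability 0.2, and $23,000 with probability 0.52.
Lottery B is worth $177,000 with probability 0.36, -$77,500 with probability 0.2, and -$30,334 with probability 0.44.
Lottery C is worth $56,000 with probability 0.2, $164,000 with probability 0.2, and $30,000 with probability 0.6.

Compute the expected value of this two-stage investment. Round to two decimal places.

EV(A) = 0.04 × 68000 + 0.24 × 120000 + 0.2 × 189000 + 0.52 × 23000 = 2720 + 28800 + 37800 + 11960 = 81280
EV(B) = 0.36 × 177000 + 0.2 × (-77500) + 0.44 × (-30334) = 63720 − 15500 − 13346.96 = 34873.04
EV(C) = 0.2 × 56000 + 0.2 × 164000 + 0.6 × 30000 = 11200 + 32800 + 18000 = 62000
Overall = 0.87 × 81280 + 0.1 × 34873.04 + 0.03 × 62000 = 70713.6 + 3487.304 + 1860 = 76060.904

$76,060.90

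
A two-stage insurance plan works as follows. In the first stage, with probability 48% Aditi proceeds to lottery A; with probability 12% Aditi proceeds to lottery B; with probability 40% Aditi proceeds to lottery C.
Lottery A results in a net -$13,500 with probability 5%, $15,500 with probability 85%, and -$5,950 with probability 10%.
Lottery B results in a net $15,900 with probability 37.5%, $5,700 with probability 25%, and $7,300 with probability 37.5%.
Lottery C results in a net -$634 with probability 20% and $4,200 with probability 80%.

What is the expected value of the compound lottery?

EV(A) = 0.05 × (-13500) + 0.85 × 15500 + 0.1 × (-5950) = -675 + 13175 − 595 = 11905
EV(B) = 0.375 × 15900 + 0.25 × 5700 + 0.375 × 7300 = 5962.5 + 1425 + 2737.5 = 10125
EV(C) = 0.2 × (-634) + 0.8 × 4200 = -126.8 + 3360 = 3233.2
Overall = 0.48 × 11905 + 0.12 × 10125 + 0.4 × 3233.2 = 5714.4 + 1215 + 1293.28 = 8222.68

$8,222.68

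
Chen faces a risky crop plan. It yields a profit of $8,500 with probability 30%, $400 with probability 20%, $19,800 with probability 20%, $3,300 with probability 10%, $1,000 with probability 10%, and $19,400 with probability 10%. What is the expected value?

$8,960

EV = 0.3 × 8500 + 0.2 × 400 + 0.2 × 19800 + 0.1 × 3300 + 0.1 × 1000 + 0.1 × 19400 = 2550 + 80 + 3960 + 330 + 100 + 1940 = 8960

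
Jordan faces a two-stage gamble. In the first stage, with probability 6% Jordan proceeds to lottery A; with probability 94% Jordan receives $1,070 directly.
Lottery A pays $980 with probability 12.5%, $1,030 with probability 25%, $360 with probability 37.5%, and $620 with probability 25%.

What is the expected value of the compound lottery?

$1,046

EV(A) = 0.125 × 980 + 0.25 × 1030 + 0.375 × 360 + 0.25 × 620 = 122.5 + 257.5 + 135 + 155 = 670
Branch B: 1070 (certain)
Overall = 0.06 × 670 + 0.94 × 1070 = 40.2 + 1005.8 = 1046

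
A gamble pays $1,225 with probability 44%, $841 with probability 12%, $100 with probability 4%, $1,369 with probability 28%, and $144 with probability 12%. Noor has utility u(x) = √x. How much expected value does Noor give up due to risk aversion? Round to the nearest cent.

$78.55

E[u] = 0.44·√1225 + 0.12·√841 + 0.04·√100 + 0.28·√1369 + 0.12·√144 = 0.44·35 + 0.12·29 + 0.04·10 + 0.28·37 + 0.12·12 = 31.08
CE = (31.08)² = 965.9664
Risk premium = EV − CE = 1044.52 − 965.9664 = 78.5536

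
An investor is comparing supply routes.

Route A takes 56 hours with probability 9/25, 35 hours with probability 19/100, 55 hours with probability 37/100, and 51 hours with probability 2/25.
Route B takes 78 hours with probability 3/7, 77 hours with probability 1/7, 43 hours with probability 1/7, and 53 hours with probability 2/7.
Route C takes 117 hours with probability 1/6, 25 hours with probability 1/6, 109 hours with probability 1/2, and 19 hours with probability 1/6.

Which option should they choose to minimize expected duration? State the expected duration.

Route A = 9/25 × 56 + 19/100 × 35 + 37/100 × 55 + 2/25 × 51 = 20.16 + 6.65 + 20.35 + 4.08 = 51.24
Route B = 3/7 × 78 + 1/7 × 77 + 1/7 × 43 + 2/7 × 53 = 33.4286 + 11 + 6.1429 + 15.1429 = 65.7143
Route C = 1/6 × 117 + 1/6 × 25 + 1/2 × 109 + 1/6 × 19 = 19.5 + 4.1667 + 54.5 + 3.1667 = 81.3333

Route A (51.24 hours)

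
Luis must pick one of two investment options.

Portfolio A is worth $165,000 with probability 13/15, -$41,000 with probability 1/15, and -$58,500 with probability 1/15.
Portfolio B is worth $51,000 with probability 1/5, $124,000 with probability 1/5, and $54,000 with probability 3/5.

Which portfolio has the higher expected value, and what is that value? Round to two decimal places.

Portfolio A ($136,366.67)

Portfolio A = 13/15 × 165000 + 1/15 × (-41000) + 1/15 × (-58500) = 143000 − 2733.3333 − 3900 = 136366.6667
Portfolio B = 1/5 × 51000 + 1/5 × 124000 + 3/5 × 54000 = 10200 + 24800 + 32400 = 67400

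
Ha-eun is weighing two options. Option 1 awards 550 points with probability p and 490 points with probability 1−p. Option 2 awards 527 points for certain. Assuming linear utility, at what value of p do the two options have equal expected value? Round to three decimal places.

p·550 + (1−p)·490 = 527
60p + 490 = 527
p = (527 − 490) / 60

p = 0.617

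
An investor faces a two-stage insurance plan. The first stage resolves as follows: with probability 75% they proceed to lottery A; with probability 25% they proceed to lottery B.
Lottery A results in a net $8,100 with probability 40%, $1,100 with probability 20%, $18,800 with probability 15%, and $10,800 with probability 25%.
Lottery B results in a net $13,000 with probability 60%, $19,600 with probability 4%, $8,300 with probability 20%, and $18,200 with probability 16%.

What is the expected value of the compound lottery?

$10,024

EV(A) = 0.4 × 8100 + 0.2 × 1100 + 0.15 × 18800 + 0.25 × 10800 = 3240 + 220 + 2820 + 2700 = 8980
EV(B) = 0.6 × 13000 + 0.04 × 19600 + 0.2 × 8300 + 0.16 × 18200 = 7800 + 784 + 1660 + 2912 = 13156
Overall = 0.75 × 8980 + 0.25 × 13156 = 6735 + 3289 = 10024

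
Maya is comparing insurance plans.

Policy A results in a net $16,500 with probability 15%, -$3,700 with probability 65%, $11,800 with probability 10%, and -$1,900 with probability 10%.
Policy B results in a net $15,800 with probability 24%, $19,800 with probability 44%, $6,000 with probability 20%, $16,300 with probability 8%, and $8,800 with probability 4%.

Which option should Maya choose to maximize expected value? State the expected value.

Policy A = 0.15 × 16500 + 0.65 × (-3700) + 0.1 × 11800 + 0.1 × (-1900) = 2475 − 2405 + 1180 − 190 = 1060
Policy B = 0.24 × 15800 + 0.44 × 19800 + 0.2 × 6000 + 0.08 × 16300 + 0.04 × 8800 = 3792 + 8712 + 1200 + 1304 + 352 = 15360

Policy B ($15,360)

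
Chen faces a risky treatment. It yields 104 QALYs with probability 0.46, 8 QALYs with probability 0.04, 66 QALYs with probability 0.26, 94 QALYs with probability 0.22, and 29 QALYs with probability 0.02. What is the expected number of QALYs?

86.58 QALYs

EV = 0.46 × 104 + 0.04 × 8 + 0.26 × 66 + 0.22 × 94 + 0.02 × 29 = 47.84 + 0.32 + 17.16 + 20.68 + 0.58 = 86.58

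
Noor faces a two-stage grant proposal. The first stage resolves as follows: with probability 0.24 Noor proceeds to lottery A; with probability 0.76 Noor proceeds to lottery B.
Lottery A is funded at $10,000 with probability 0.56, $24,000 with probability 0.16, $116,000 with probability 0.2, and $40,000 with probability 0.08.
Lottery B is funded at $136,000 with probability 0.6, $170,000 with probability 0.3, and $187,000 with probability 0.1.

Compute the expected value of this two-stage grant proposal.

$123,589.60

EV(A) = 0.56 × 10000 + 0.16 × 24000 + 0.2 × 116000 + 0.08 × 40000 = 5600 + 3840 + 23200 + 3200 = 35840
EV(B) = 0.6 × 136000 + 0.3 × 170000 + 0.1 × 187000 = 81600 + 51000 + 18700 = 151300
Overall = 0.24 × 35840 + 0.76 × 151300 = 8601.6 + 114988 = 123589.6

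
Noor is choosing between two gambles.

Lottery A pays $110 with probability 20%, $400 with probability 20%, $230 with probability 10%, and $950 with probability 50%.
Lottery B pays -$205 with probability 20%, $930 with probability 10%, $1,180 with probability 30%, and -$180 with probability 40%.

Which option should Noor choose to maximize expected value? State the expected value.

Lottery A ($600)

Lottery A = 0.2 × 110 + 0.2 × 400 + 0.1 × 230 + 0.5 × 950 = 22 + 80 + 23 + 475 = 600
Lottery B = 0.2 × (-205) + 0.1 × 930 + 0.3 × 1180 + 0.4 × (-180) = -41 + 93 + 354 − 72 = 334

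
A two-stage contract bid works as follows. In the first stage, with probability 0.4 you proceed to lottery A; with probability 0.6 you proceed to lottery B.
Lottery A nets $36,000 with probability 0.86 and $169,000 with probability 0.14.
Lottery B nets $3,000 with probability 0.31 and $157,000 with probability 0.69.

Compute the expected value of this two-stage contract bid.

EV(A) = 0.86 × 36000 + 0.14 × 169000 = 30960 + 23660 = 54620
EV(B) = 0.31 × 3000 + 0.69 × 157000 = 930 + 108330 = 109260
Overall = 0.4 × 54620 + 0.6 × 109260 = 21848 + 65556 = 87404

$87,404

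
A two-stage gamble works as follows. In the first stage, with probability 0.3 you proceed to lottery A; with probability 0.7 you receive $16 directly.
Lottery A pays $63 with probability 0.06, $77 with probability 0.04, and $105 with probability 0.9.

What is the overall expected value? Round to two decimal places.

$41.61

EV(A) = 0.06 × 63 + 0.04 × 77 + 0.9 × 105 = 3.78 + 3.08 + 94.5 = 101.36
Branch B: 16 (certain)
Overall = 0.3 × 101.36 + 0.7 × 16 = 30.408 + 11.2 = 41.608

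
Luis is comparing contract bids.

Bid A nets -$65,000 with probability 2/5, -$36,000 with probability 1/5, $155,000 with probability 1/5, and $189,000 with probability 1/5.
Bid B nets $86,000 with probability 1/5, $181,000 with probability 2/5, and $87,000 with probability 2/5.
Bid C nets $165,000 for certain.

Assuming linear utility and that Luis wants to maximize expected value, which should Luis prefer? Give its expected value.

Bid A = 2/5 × (-65000) + 1/5 × (-36000) + 1/5 × 155000 + 1/5 × 189000 = -26000 − 7200 + 31000 + 37800 = 35600
Bid B = 1/5 × 86000 + 2/5 × 181000 + 2/5 × 87000 = 17200 + 72400 + 34800 = 124400
Bid C: 165000 (certain)

Bid C ($165,000)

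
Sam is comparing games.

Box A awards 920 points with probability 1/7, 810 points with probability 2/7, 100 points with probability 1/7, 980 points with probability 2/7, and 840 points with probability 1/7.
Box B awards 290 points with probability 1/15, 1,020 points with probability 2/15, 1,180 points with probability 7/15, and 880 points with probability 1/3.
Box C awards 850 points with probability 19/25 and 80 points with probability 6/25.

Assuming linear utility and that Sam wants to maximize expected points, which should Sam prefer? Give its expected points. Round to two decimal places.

Box B (999.33 points)

Box A = 1/7 × 920 + 2/7 × 810 + 1/7 × 100 + 2/7 × 980 + 1/7 × 840 = 131.4286 + 231.4286 + 14.2857 + 280 + 120 = 777.1429
Box B = 1/15 × 290 + 2/15 × 1020 + 7/15 × 1180 + 1/3 × 880 = 19.3333 + 136 + 550.6667 + 293.3333 = 999.3333
Box C = 19/25 × 850 + 6/25 × 80 = 646 + 19.2 = 665.2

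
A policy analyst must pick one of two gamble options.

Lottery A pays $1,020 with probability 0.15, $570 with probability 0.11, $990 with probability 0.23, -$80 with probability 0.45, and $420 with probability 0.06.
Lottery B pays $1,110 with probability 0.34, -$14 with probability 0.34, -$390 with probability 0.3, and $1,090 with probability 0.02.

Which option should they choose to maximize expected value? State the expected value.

Lottery A = 0.15 × 1020 + 0.11 × 570 + 0.23 × 990 + 0.45 × (-80) + 0.06 × 420 = 153 + 62.7 + 227.7 − 36 + 25.2 = 432.6
Lottery B = 0.34 × 1110 + 0.34 × (-14) + 0.3 × (-390) + 0.02 × 1090 = 377.4 − 4.76 − 117 + 21.8 = 277.44

Lottery A ($432.60)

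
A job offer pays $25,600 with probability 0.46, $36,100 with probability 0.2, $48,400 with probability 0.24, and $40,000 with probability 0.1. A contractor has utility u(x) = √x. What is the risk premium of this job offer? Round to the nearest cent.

$608.64

E[u] = 0.46·√25600 + 0.2·√36100 + 0.24·√48400 + 0.1·√40000 = 0.46·160 + 0.2·190 + 0.24·220 + 0.1·200 = 184.4
CE = (184.4)² = 34003.36
Risk premium = EV − CE = 34612 − 34003.36 = 608.64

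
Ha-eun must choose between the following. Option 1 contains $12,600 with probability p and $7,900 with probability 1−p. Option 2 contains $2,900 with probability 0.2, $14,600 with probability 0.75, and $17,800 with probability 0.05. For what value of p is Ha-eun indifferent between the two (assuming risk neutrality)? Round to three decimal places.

p = 0.962

EV(Option 2) = 0.2 × 2900 + 0.75 × 14600 + 0.05 × 17800 = 580 + 10950 + 890 = 12420
p·12600 + (1−p)·7900 = 12420
4700p + 7900 = 12420
p = (12420 − 7900) / 4700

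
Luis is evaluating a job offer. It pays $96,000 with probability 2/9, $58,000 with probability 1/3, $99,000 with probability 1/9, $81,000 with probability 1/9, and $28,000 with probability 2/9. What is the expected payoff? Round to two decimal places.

$66,888.89

EV = 2/9 × 96000 + 1/3 × 58000 + 1/9 × 99000 + 1/9 × 81000 + 2/9 × 28000 = 21333.3333 + 19333.3333 + 11000 + 9000 + 6222.2222 = 66888.8889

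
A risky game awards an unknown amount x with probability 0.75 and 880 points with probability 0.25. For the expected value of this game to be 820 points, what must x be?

x = 800 points

0.75·x + 0.25·880 = 820
0.75·x = 820 − 220 = 600
x = 600 / 0.75 = 800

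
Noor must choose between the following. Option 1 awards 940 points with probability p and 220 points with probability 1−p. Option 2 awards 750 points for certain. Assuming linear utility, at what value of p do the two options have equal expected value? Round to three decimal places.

p = 0.736

p·940 + (1−p)·220 = 750
720p + 220 = 750
p = (750 − 220) / 720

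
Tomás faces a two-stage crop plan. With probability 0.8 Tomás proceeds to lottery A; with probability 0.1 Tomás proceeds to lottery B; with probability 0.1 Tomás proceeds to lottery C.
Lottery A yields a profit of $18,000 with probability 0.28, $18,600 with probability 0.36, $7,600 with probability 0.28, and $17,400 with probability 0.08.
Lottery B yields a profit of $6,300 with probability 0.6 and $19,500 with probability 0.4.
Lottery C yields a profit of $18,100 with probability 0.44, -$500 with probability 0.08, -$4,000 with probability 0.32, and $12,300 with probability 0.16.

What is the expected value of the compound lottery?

$14,224

EV(A) = 0.28 × 18000 + 0.36 × 18600 + 0.28 × 7600 + 0.08 × 17400 = 5040 + 6696 + 2128 + 1392 = 15256
EV(B) = 0.6 × 6300 + 0.4 × 19500 = 3780 + 7800 = 11580
EV(C) = 0.44 × 18100 + 0.08 × (-500) + 0.32 × (-4000) + 0.16 × 12300 = 7964 − 40 − 1280 + 1968 = 8612
Overall = 0.8 × 15256 + 0.1 × 11580 + 0.1 × 8612 = 12204.8 + 1158 + 861.2 = 14224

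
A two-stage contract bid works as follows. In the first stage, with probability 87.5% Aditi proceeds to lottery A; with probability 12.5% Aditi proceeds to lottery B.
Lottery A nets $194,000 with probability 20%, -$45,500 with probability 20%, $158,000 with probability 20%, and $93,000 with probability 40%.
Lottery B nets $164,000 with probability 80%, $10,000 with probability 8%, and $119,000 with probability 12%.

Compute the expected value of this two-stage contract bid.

$104,472.50

EV(A) = 0.2 × 194000 + 0.2 × (-45500) + 0.2 × 158000 + 0.4 × 93000 = 38800 − 9100 + 31600 + 37200 = 98500
EV(B) = 0.8 × 164000 + 0.08 × 10000 + 0.12 × 119000 = 131200 + 800 + 14280 = 146280
Overall = 0.875 × 98500 + 0.125 × 146280 = 86187.5 + 18285 = 104472.5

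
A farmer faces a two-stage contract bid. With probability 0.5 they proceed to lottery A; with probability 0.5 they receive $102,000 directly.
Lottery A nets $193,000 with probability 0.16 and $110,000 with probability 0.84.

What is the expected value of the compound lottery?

$112,640

EV(A) = 0.16 × 193000 + 0.84 × 110000 = 30880 + 92400 = 123280
Branch B: 102000 (certain)
Overall = 0.5 × 123280 + 0.5 × 102000 = 61640 + 51000 = 112640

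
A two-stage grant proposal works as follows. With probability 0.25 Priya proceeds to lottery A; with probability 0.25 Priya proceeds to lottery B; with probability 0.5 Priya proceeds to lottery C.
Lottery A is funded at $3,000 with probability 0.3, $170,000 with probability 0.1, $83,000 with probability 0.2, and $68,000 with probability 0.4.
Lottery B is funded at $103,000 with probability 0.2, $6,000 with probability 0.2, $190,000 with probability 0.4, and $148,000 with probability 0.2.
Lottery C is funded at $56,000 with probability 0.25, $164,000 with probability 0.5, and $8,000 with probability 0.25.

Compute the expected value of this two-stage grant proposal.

$96,275

EV(A) = 0.3 × 3000 + 0.1 × 170000 + 0.2 × 83000 + 0.4 × 68000 = 900 + 17000 + 16600 + 27200 = 61700
EV(B) = 0.2 × 103000 + 0.2 × 6000 + 0.4 × 190000 + 0.2 × 148000 = 20600 + 1200 + 76000 + 29600 = 127400
EV(C) = 0.25 × 56000 + 0.5 × 164000 + 0.25 × 8000 = 14000 + 82000 + 2000 = 98000
Overall = 0.25 × 61700 + 0.25 × 127400 + 0.5 × 98000 = 15425 + 31850 + 49000 = 96275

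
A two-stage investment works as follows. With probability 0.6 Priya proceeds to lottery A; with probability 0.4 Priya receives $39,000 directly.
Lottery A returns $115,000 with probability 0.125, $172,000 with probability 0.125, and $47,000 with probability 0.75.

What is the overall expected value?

$58,275

EV(A) = 0.125 × 115000 + 0.125 × 172000 + 0.75 × 47000 = 14375 + 21500 + 35250 = 71125
Branch B: 39000 (certain)
Overall = 0.6 × 71125 + 0.4 × 39000 = 42675 + 15600 = 58275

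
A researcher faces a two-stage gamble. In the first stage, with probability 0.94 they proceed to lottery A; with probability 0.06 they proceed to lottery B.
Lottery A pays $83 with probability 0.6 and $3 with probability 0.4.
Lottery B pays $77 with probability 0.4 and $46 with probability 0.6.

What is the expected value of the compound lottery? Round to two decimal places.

EV(A) = 0.6 × 83 + 0.4 × 3 = 49.8 + 1.2 = 51
EV(B) = 0.4 × 77 + 0.6 × 46 = 30.8 + 27.6 = 58.4
Overall = 0.94 × 51 + 0.06 × 58.4 = 47.94 + 3.504 = 51.444

$51.44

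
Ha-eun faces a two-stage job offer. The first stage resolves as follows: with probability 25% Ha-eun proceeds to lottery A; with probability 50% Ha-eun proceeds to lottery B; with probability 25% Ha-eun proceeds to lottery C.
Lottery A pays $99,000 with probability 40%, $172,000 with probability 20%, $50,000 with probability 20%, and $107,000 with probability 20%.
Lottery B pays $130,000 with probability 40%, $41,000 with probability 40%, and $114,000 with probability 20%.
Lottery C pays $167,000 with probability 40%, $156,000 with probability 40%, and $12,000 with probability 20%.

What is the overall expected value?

$104,850

EV(A) = 0.4 × 99000 + 0.2 × 172000 + 0.2 × 50000 + 0.2 × 107000 = 39600 + 34400 + 10000 + 21400 = 105400
EV(B) = 0.4 × 130000 + 0.4 × 41000 + 0.2 × 114000 = 52000 + 16400 + 22800 = 91200
EV(C) = 0.4 × 167000 + 0.4 × 156000 + 0.2 × 12000 = 66800 + 62400 + 2400 = 131600
Overall = 0.25 × 105400 + 0.5 × 91200 + 0.25 × 131600 = 26350 + 45600 + 32900 = 104850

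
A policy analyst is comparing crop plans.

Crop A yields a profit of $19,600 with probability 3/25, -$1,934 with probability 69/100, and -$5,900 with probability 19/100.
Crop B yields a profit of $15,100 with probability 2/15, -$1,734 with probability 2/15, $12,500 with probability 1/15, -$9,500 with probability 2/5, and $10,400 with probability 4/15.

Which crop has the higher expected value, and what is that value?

Crop B ($1,588.80)

Crop A = 3/25 × 19600 + 69/100 × (-1934) + 19/100 × (-5900) = 2352 − 1334.46 − 1121 = -103.46
Crop B = 2/15 × 15100 + 2/15 × (-1734) + 1/15 × 12500 + 2/5 × (-9500) + 4/15 × 10400 = 2013.3333 − 231.2 + 833.3333 − 3800 + 2773.3333 = 1588.8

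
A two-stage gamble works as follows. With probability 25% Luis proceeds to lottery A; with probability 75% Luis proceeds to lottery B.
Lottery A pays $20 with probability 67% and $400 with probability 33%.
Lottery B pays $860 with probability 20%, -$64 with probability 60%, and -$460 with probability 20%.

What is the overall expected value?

$67.55

EV(A) = 0.67 × 20 + 0.33 × 400 = 13.4 + 132 = 145.4
EV(B) = 0.2 × 860 + 0.6 × (-64) + 0.2 × (-460) = 172 − 38.4 − 92 = 41.6
Overall = 0.25 × 145.4 + 0.75 × 41.6 = 36.35 + 31.2 = 67.55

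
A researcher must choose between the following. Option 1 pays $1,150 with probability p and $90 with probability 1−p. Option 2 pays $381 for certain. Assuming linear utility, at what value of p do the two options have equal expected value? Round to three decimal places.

p·1150 + (1−p)·90 = 381
1060p + 90 = 381
p = (381 − 90) / 1060

p = 0.275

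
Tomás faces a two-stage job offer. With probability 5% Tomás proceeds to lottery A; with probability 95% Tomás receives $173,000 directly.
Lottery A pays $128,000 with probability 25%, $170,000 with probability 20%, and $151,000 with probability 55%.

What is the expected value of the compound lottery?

EV(A) = 0.25 × 128000 + 0.2 × 170000 + 0.55 × 151000 = 32000 + 34000 + 83050 = 149050
Branch B: 173000 (certain)
Overall = 0.05 × 149050 + 0.95 × 173000 = 7452.5 + 164350 = 171802.5

$171,802.50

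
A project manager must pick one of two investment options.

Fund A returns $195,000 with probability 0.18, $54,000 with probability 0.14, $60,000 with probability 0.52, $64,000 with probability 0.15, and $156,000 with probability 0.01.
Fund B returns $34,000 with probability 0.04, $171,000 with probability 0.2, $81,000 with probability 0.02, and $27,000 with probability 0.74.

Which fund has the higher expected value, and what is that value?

Fund A = 0.18 × 195000 + 0.14 × 54000 + 0.52 × 60000 + 0.15 × 64000 + 0.01 × 156000 = 35100 + 7560 + 31200 + 9600 + 1560 = 85020
Fund B = 0.04 × 34000 + 0.2 × 171000 + 0.02 × 81000 + 0.74 × 27000 = 1360 + 34200 + 1620 + 19980 = 57160

Fund A ($85,020)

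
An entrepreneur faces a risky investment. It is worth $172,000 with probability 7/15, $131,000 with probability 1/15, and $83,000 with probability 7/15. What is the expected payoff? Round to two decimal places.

$127,733.33

EV = 7/15 × 172000 + 1/15 × 131000 + 7/15 × 83000 = 80266.6667 + 8733.3333 + 38733.3333 = 127733.3333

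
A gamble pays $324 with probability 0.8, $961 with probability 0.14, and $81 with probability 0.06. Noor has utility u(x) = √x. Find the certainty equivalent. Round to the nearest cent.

$371.72

E[u] = 0.8·√324 + 0.14·√961 + 0.06·√81 = 0.8·18 + 0.14·31 + 0.06·9 = 19.28
CE = (19.28)² = 371.7184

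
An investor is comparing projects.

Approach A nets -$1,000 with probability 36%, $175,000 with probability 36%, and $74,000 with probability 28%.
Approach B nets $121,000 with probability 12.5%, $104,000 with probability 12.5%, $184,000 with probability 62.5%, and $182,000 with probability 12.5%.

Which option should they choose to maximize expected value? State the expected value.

Approach B ($165,875)

Approach A = 0.36 × (-1000) + 0.36 × 175000 + 0.28 × 74000 = -360 + 63000 + 20720 = 83360
Approach B = 0.125 × 121000 + 0.125 × 104000 + 0.625 × 184000 + 0.125 × 182000 = 15125 + 13000 + 115000 + 22750 = 165875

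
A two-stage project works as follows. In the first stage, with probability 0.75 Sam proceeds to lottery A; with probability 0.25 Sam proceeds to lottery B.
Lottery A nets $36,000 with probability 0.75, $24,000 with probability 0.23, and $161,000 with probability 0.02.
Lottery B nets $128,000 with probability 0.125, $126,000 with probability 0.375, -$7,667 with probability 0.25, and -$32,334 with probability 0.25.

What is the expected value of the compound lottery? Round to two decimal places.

$40,117.44

EV(A) = 0.75 × 36000 + 0.23 × 24000 + 0.02 × 161000 = 27000 + 5520 + 3220 = 35740
EV(B) = 0.125 × 128000 + 0.375 × 126000 + 0.25 × (-7667) + 0.25 × (-32334) = 16000 + 47250 − 1916.75 − 8083.5 = 53249.75
Overall = 0.75 × 35740 + 0.25 × 53249.75 = 26805 + 13312.4375 = 40117.4375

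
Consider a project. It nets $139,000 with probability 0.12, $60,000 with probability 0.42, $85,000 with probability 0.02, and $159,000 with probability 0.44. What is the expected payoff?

$113,540

EV = 0.12 × 139000 + 0.42 × 60000 + 0.02 × 85000 + 0.44 × 159000 = 16680 + 25200 + 1700 + 69960 = 113540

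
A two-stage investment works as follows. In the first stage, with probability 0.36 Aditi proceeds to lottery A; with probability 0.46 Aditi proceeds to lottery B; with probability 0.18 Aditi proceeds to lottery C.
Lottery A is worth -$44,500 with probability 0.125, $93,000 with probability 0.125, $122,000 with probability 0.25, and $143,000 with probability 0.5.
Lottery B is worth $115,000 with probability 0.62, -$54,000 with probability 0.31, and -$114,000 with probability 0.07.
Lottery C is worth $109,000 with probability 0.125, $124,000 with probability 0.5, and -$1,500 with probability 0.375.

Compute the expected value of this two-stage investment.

EV(A) = 0.125 × (-44500) + 0.125 × 93000 + 0.25 × 122000 + 0.5 × 143000 = -5562.5 + 11625 + 30500 + 71500 = 108062.5
EV(B) = 0.62 × 115000 + 0.31 × (-54000) + 0.07 × (-114000) = 71300 − 16740 − 7980 = 46580
EV(C) = 0.125 × 109000 + 0.5 × 124000 + 0.375 × (-1500) = 13625 + 62000 − 562.5 = 75062.5
Overall = 0.36 × 108062.5 + 0.46 × 46580 + 0.18 × 75062.5 = 38902.5 + 21426.8 + 13511.25 = 73840.55

$73,840.55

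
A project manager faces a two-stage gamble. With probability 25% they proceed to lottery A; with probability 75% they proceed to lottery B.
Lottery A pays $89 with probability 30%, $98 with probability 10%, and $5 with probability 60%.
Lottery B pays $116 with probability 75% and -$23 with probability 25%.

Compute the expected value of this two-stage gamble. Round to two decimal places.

EV(A) = 0.3 × 89 + 0.1 × 98 + 0.6 × 5 = 26.7 + 9.8 + 3 = 39.5
EV(B) = 0.75 × 116 + 0.25 × (-23) = 87 − 5.75 = 81.25
Overall = 0.25 × 39.5 + 0.75 × 81.25 = 9.875 + 60.9375 = 70.8125

$70.81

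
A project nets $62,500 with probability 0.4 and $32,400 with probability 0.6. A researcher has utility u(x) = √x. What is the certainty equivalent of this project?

E[u] = 0.4·√62500 + 0.6·√32400 = 0.4·250 + 0.6·180 = 208
CE = (208)² = 43264

$43,264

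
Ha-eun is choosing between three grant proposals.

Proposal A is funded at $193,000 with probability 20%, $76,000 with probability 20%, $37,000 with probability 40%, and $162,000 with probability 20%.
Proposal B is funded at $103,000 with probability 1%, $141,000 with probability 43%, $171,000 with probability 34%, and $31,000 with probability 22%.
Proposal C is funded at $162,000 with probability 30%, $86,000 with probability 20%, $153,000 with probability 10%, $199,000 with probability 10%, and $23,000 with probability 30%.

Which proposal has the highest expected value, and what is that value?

Proposal A = 0.2 × 193000 + 0.2 × 76000 + 0.4 × 37000 + 0.2 × 162000 = 38600 + 15200 + 14800 + 32400 = 101000
Proposal B = 0.01 × 103000 + 0.43 × 141000 + 0.34 × 171000 + 0.22 × 31000 = 1030 + 60630 + 58140 + 6820 = 126620
Proposal C = 0.3 × 162000 + 0.2 × 86000 + 0.1 × 153000 + 0.1 × 199000 + 0.3 × 23000 = 48600 + 17200 + 15300 + 19900 + 6900 = 107900

Proposal B ($126,620)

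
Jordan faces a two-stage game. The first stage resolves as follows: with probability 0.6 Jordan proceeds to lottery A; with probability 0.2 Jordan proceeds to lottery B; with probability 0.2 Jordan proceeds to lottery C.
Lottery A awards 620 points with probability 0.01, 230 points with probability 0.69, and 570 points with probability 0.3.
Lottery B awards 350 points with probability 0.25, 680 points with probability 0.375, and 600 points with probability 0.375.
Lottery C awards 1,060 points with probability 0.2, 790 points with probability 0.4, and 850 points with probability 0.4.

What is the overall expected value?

488.64 points

EV(A) = 0.01 × 620 + 0.69 × 230 + 0.3 × 570 = 6.2 + 158.7 + 171 = 335.9
EV(B) = 0.25 × 350 + 0.375 × 680 + 0.375 × 600 = 87.5 + 255 + 225 = 567.5
EV(C) = 0.2 × 1060 + 0.4 × 790 + 0.4 × 850 = 212 + 316 + 340 = 868
Overall = 0.6 × 335.9 + 0.2 × 567.5 + 0.2 × 868 = 201.54 + 113.5 + 173.6 = 488.64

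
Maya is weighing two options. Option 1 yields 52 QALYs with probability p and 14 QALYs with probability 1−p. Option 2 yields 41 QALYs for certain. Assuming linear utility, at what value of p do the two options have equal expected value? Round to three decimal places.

p = 0.711

p·52 + (1−p)·14 = 41
38p + 14 = 41
p = (41 − 14) / 38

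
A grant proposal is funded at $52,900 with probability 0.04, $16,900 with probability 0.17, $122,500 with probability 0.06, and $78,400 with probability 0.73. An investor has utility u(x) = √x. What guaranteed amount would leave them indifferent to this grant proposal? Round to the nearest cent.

E[u] = 0.04·√52900 + 0.17·√16900 + 0.06·√122500 + 0.73·√78400 = 0.04·230 + 0.17·130 + 0.06·350 + 0.73·280 = 256.7
CE = (256.7)² = 65894.89

$65,894.89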